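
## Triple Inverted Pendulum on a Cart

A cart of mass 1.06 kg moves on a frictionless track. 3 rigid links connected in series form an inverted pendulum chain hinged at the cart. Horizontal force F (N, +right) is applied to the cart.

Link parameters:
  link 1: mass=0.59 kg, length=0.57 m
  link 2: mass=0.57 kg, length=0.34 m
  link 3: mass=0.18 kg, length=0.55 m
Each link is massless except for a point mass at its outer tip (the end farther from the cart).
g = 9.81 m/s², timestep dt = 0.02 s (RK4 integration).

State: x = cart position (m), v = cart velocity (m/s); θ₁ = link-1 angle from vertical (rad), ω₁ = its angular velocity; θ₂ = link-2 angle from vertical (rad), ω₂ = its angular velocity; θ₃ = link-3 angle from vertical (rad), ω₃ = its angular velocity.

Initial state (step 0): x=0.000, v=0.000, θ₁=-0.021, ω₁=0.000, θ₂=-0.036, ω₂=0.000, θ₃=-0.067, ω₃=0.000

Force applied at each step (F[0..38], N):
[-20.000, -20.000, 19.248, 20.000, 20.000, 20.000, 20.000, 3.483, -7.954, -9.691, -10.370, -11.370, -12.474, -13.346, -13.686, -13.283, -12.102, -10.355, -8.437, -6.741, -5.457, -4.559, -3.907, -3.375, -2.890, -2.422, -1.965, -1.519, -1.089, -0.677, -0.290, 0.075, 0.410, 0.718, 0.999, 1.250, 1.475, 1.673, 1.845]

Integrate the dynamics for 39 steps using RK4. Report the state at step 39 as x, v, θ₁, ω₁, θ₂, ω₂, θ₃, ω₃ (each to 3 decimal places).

Answer: x=-0.302, v=-0.869, θ₁=0.035, ω₁=0.330, θ₂=0.019, ω₂=0.302, θ₃=0.004, ω₃=0.221

Derivation:
apply F[0]=-20.000 → step 1: x=-0.004, v=-0.373, θ₁=-0.014, ω₁=0.655, θ₂=-0.036, ω₂=-0.017, θ₃=-0.067, ω₃=-0.015
apply F[1]=-20.000 → step 2: x=-0.015, v=-0.749, θ₁=0.005, ω₁=1.325, θ₂=-0.037, ω₂=-0.050, θ₃=-0.068, ω₃=-0.029
apply F[2]=+19.248 → step 3: x=-0.026, v=-0.389, θ₁=0.026, ω₁=0.723, θ₂=-0.038, ω₂=-0.113, θ₃=-0.068, ω₃=-0.042
apply F[3]=+20.000 → step 4: x=-0.030, v=-0.020, θ₁=0.034, ω₁=0.118, θ₂=-0.042, ω₂=-0.204, θ₃=-0.069, ω₃=-0.057
apply F[4]=+20.000 → step 5: x=-0.027, v=0.349, θ₁=0.031, ω₁=-0.481, θ₂=-0.047, ω₂=-0.305, θ₃=-0.071, ω₃=-0.069
apply F[5]=+20.000 → step 6: x=-0.016, v=0.720, θ₁=0.015, ω₁=-1.093, θ₂=-0.054, ω₂=-0.397, θ₃=-0.072, ω₃=-0.079
apply F[6]=+20.000 → step 7: x=0.002, v=1.097, θ₁=-0.013, ω₁=-1.730, θ₂=-0.062, ω₂=-0.464, θ₃=-0.074, ω₃=-0.085
apply F[7]=+3.483 → step 8: x=0.024, v=1.169, θ₁=-0.049, ω₁=-1.854, θ₂=-0.072, ω₂=-0.500, θ₃=-0.075, ω₃=-0.088
apply F[8]=-7.954 → step 9: x=0.046, v=1.033, θ₁=-0.084, ω₁=-1.636, θ₂=-0.082, ω₂=-0.512, θ₃=-0.077, ω₃=-0.088
apply F[9]=-9.691 → step 10: x=0.065, v=0.873, θ₁=-0.114, ω₁=-1.397, θ₂=-0.092, ω₂=-0.498, θ₃=-0.079, ω₃=-0.084
apply F[10]=-10.370 → step 11: x=0.081, v=0.709, θ₁=-0.140, ω₁=-1.168, θ₂=-0.102, ω₂=-0.462, θ₃=-0.081, ω₃=-0.076
apply F[11]=-11.370 → step 12: x=0.094, v=0.534, θ₁=-0.161, ω₁=-0.936, θ₂=-0.111, ω₂=-0.405, θ₃=-0.082, ω₃=-0.063
apply F[12]=-12.474 → step 13: x=0.102, v=0.345, θ₁=-0.177, ω₁=-0.693, θ₂=-0.118, ω₂=-0.332, θ₃=-0.083, ω₃=-0.047
apply F[13]=-13.346 → step 14: x=0.107, v=0.145, θ₁=-0.188, ω₁=-0.441, θ₂=-0.124, ω₂=-0.247, θ₃=-0.084, ω₃=-0.027
apply F[14]=-13.686 → step 15: x=0.108, v=-0.059, θ₁=-0.195, ω₁=-0.191, θ₂=-0.128, ω₂=-0.155, θ₃=-0.084, ω₃=-0.004
apply F[15]=-13.283 → step 16: x=0.105, v=-0.253, θ₁=-0.196, ω₁=0.043, θ₂=-0.130, ω₂=-0.063, θ₃=-0.084, ω₃=0.021
apply F[16]=-12.102 → step 17: x=0.098, v=-0.426, θ₁=-0.193, ω₁=0.242, θ₂=-0.130, ω₂=0.024, θ₃=-0.083, ω₃=0.046
apply F[17]=-10.355 → step 18: x=0.088, v=-0.570, θ₁=-0.187, ω₁=0.394, θ₂=-0.129, ω₂=0.103, θ₃=-0.082, ω₃=0.070
apply F[18]=-8.437 → step 19: x=0.076, v=-0.680, θ₁=-0.178, ω₁=0.497, θ₂=-0.126, ω₂=0.171, θ₃=-0.080, ω₃=0.094
apply F[19]=-6.741 → step 20: x=0.061, v=-0.763, θ₁=-0.168, ω₁=0.560, θ₂=-0.122, ω₂=0.228, θ₃=-0.078, ω₃=0.116
apply F[20]=-5.457 → step 21: x=0.046, v=-0.826, θ₁=-0.156, ω₁=0.593, θ₂=-0.117, ω₂=0.276, θ₃=-0.076, ω₃=0.136
apply F[21]=-4.559 → step 22: x=0.029, v=-0.875, θ₁=-0.144, ω₁=0.611, θ₂=-0.111, ω₂=0.316, θ₃=-0.073, ω₃=0.155
apply F[22]=-3.907 → step 23: x=0.011, v=-0.914, θ₁=-0.132, ω₁=0.620, θ₂=-0.105, ω₂=0.348, θ₃=-0.070, ω₃=0.172
apply F[23]=-3.375 → step 24: x=-0.008, v=-0.948, θ₁=-0.119, ω₁=0.624, θ₂=-0.098, ω₂=0.373, θ₃=-0.066, ω₃=0.187
apply F[24]=-2.890 → step 25: x=-0.027, v=-0.975, θ₁=-0.107, ω₁=0.624, θ₂=-0.090, ω₂=0.393, θ₃=-0.062, ω₃=0.201
apply F[25]=-2.422 → step 26: x=-0.047, v=-0.996, θ₁=-0.094, ω₁=0.620, θ₂=-0.082, ω₂=0.407, θ₃=-0.058, ω₃=0.213
apply F[26]=-1.965 → step 27: x=-0.067, v=-1.012, θ₁=-0.082, ω₁=0.613, θ₂=-0.074, ω₂=0.417, θ₃=-0.054, ω₃=0.223
apply F[27]=-1.519 → step 28: x=-0.087, v=-1.022, θ₁=-0.070, ω₁=0.602, θ₂=-0.065, ω₂=0.422, θ₃=-0.049, ω₃=0.231
apply F[28]=-1.089 → step 29: x=-0.108, v=-1.027, θ₁=-0.058, ω₁=0.587, θ₂=-0.057, ω₂=0.424, θ₃=-0.044, ω₃=0.237
apply F[29]=-0.677 → step 30: x=-0.128, v=-1.027, θ₁=-0.047, ω₁=0.570, θ₂=-0.048, ω₂=0.422, θ₃=-0.040, ω₃=0.242
apply F[30]=-0.290 → step 31: x=-0.149, v=-1.023, θ₁=-0.035, ω₁=0.549, θ₂=-0.040, ω₂=0.417, θ₃=-0.035, ω₃=0.245
apply F[31]=+0.075 → step 32: x=-0.169, v=-1.014, θ₁=-0.025, ω₁=0.526, θ₂=-0.032, ω₂=0.409, θ₃=-0.030, ω₃=0.247
apply F[32]=+0.410 → step 33: x=-0.189, v=-1.001, θ₁=-0.014, ω₁=0.501, θ₂=-0.024, ω₂=0.398, θ₃=-0.025, ω₃=0.247
apply F[33]=+0.718 → step 34: x=-0.209, v=-0.985, θ₁=-0.005, ω₁=0.474, θ₂=-0.016, ω₂=0.386, θ₃=-0.020, ω₃=0.245
apply F[34]=+0.999 → step 35: x=-0.229, v=-0.967, θ₁=0.004, ω₁=0.446, θ₂=-0.008, ω₂=0.371, θ₃=-0.015, ω₃=0.243
apply F[35]=+1.250 → step 36: x=-0.248, v=-0.945, θ₁=0.013, ω₁=0.417, θ₂=-0.001, ω₂=0.356, θ₃=-0.010, ω₃=0.239
apply F[36]=+1.475 → step 37: x=-0.266, v=-0.922, θ₁=0.021, ω₁=0.388, θ₂=0.006, ω₂=0.339, θ₃=-0.006, ω₃=0.234
apply F[37]=+1.673 → step 38: x=-0.285, v=-0.896, θ₁=0.029, ω₁=0.359, θ₂=0.013, ω₂=0.321, θ₃=-0.001, ω₃=0.228
apply F[38]=+1.845 → step 39: x=-0.302, v=-0.869, θ₁=0.035, ω₁=0.330, θ₂=0.019, ω₂=0.302, θ₃=0.004, ω₃=0.221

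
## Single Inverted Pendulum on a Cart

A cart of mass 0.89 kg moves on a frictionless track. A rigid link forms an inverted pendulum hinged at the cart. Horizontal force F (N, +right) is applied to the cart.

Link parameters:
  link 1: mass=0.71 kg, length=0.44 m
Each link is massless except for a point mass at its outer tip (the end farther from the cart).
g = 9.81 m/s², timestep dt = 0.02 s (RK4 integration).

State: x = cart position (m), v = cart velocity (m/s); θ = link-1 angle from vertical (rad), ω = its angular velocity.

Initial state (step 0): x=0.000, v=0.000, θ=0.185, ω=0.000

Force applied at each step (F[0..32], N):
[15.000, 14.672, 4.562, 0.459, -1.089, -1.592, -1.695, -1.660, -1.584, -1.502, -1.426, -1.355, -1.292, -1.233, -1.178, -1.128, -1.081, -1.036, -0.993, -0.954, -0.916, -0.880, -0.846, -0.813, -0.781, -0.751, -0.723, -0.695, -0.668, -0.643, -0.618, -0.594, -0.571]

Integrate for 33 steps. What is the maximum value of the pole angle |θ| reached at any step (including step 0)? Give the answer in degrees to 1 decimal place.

apply F[0]=+15.000 → step 1: x=0.003, v=0.301, θ=0.179, ω=-0.592
apply F[1]=+14.672 → step 2: x=0.012, v=0.599, θ=0.161, ω=-1.182
apply F[2]=+4.562 → step 3: x=0.025, v=0.678, θ=0.137, ω=-1.295
apply F[3]=+0.459 → step 4: x=0.038, v=0.671, θ=0.111, ω=-1.223
apply F[4]=-1.089 → step 5: x=0.051, v=0.632, θ=0.088, ω=-1.091
apply F[5]=-1.592 → step 6: x=0.063, v=0.585, θ=0.068, ω=-0.950
apply F[6]=-1.695 → step 7: x=0.075, v=0.538, θ=0.050, ω=-0.817
apply F[7]=-1.660 → step 8: x=0.085, v=0.495, θ=0.035, ω=-0.699
apply F[8]=-1.584 → step 9: x=0.095, v=0.455, θ=0.022, ω=-0.596
apply F[9]=-1.502 → step 10: x=0.103, v=0.418, θ=0.011, ω=-0.506
apply F[10]=-1.426 → step 11: x=0.111, v=0.385, θ=0.002, ω=-0.428
apply F[11]=-1.355 → step 12: x=0.119, v=0.355, θ=-0.006, ω=-0.360
apply F[12]=-1.292 → step 13: x=0.125, v=0.328, θ=-0.013, ω=-0.302
apply F[13]=-1.233 → step 14: x=0.132, v=0.302, θ=-0.018, ω=-0.251
apply F[14]=-1.178 → step 15: x=0.138, v=0.279, θ=-0.023, ω=-0.207
apply F[15]=-1.128 → step 16: x=0.143, v=0.258, θ=-0.026, ω=-0.169
apply F[16]=-1.081 → step 17: x=0.148, v=0.238, θ=-0.029, ω=-0.137
apply F[17]=-1.036 → step 18: x=0.152, v=0.219, θ=-0.032, ω=-0.108
apply F[18]=-0.993 → step 19: x=0.157, v=0.202, θ=-0.034, ω=-0.084
apply F[19]=-0.954 → step 20: x=0.161, v=0.186, θ=-0.035, ω=-0.063
apply F[20]=-0.916 → step 21: x=0.164, v=0.171, θ=-0.036, ω=-0.045
apply F[21]=-0.880 → step 22: x=0.167, v=0.157, θ=-0.037, ω=-0.030
apply F[22]=-0.846 → step 23: x=0.170, v=0.144, θ=-0.038, ω=-0.016
apply F[23]=-0.813 → step 24: x=0.173, v=0.132, θ=-0.038, ω=-0.005
apply F[24]=-0.781 → step 25: x=0.176, v=0.120, θ=-0.038, ω=0.004
apply F[25]=-0.751 → step 26: x=0.178, v=0.109, θ=-0.038, ω=0.012
apply F[26]=-0.723 → step 27: x=0.180, v=0.099, θ=-0.037, ω=0.019
apply F[27]=-0.695 → step 28: x=0.182, v=0.089, θ=-0.037, ω=0.025
apply F[28]=-0.668 → step 29: x=0.184, v=0.079, θ=-0.036, ω=0.030
apply F[29]=-0.643 → step 30: x=0.185, v=0.071, θ=-0.036, ω=0.034
apply F[30]=-0.618 → step 31: x=0.186, v=0.062, θ=-0.035, ω=0.037
apply F[31]=-0.594 → step 32: x=0.188, v=0.054, θ=-0.034, ω=0.039
apply F[32]=-0.571 → step 33: x=0.189, v=0.047, θ=-0.033, ω=0.041
Max |angle| over trajectory = 0.185 rad = 10.6°.

Answer: 10.6°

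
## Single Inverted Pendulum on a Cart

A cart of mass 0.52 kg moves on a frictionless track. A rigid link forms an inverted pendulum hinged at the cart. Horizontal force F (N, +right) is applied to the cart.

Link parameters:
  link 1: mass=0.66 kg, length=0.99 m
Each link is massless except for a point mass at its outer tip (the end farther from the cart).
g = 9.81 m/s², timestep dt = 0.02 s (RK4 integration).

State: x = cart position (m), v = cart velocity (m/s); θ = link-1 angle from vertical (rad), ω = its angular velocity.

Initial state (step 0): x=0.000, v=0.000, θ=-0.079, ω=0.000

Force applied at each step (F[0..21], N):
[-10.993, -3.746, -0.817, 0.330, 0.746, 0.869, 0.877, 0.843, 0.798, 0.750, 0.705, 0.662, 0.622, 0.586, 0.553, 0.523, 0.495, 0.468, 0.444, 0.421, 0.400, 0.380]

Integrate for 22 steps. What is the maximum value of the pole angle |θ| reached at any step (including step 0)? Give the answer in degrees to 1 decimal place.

apply F[0]=-10.993 → step 1: x=-0.004, v=-0.401, θ=-0.075, ω=0.388
apply F[1]=-3.746 → step 2: x=-0.013, v=-0.527, θ=-0.066, ω=0.501
apply F[2]=-0.817 → step 3: x=-0.024, v=-0.543, θ=-0.056, ω=0.505
apply F[3]=+0.330 → step 4: x=-0.035, v=-0.518, θ=-0.046, ω=0.470
apply F[4]=+0.746 → step 5: x=-0.045, v=-0.479, θ=-0.038, ω=0.423
apply F[5]=+0.869 → step 6: x=-0.054, v=-0.438, θ=-0.030, ω=0.374
apply F[6]=+0.877 → step 7: x=-0.062, v=-0.398, θ=-0.023, ω=0.328
apply F[7]=+0.843 → step 8: x=-0.070, v=-0.360, θ=-0.016, ω=0.287
apply F[8]=+0.798 → step 9: x=-0.077, v=-0.326, θ=-0.011, ω=0.250
apply F[9]=+0.750 → step 10: x=-0.083, v=-0.295, θ=-0.006, ω=0.217
apply F[10]=+0.705 → step 11: x=-0.088, v=-0.267, θ=-0.002, ω=0.188
apply F[11]=+0.662 → step 12: x=-0.093, v=-0.242, θ=0.001, ω=0.162
apply F[12]=+0.622 → step 13: x=-0.098, v=-0.218, θ=0.004, ω=0.139
apply F[13]=+0.586 → step 14: x=-0.102, v=-0.197, θ=0.007, ω=0.118
apply F[14]=+0.553 → step 15: x=-0.106, v=-0.178, θ=0.009, ω=0.100
apply F[15]=+0.523 → step 16: x=-0.109, v=-0.160, θ=0.011, ω=0.085
apply F[16]=+0.495 → step 17: x=-0.112, v=-0.144, θ=0.012, ω=0.071
apply F[17]=+0.468 → step 18: x=-0.115, v=-0.129, θ=0.014, ω=0.058
apply F[18]=+0.444 → step 19: x=-0.118, v=-0.116, θ=0.015, ω=0.047
apply F[19]=+0.421 → step 20: x=-0.120, v=-0.103, θ=0.016, ω=0.038
apply F[20]=+0.400 → step 21: x=-0.122, v=-0.092, θ=0.016, ω=0.029
apply F[21]=+0.380 → step 22: x=-0.123, v=-0.081, θ=0.017, ω=0.022
Max |angle| over trajectory = 0.079 rad = 4.5°.

Answer: 4.5°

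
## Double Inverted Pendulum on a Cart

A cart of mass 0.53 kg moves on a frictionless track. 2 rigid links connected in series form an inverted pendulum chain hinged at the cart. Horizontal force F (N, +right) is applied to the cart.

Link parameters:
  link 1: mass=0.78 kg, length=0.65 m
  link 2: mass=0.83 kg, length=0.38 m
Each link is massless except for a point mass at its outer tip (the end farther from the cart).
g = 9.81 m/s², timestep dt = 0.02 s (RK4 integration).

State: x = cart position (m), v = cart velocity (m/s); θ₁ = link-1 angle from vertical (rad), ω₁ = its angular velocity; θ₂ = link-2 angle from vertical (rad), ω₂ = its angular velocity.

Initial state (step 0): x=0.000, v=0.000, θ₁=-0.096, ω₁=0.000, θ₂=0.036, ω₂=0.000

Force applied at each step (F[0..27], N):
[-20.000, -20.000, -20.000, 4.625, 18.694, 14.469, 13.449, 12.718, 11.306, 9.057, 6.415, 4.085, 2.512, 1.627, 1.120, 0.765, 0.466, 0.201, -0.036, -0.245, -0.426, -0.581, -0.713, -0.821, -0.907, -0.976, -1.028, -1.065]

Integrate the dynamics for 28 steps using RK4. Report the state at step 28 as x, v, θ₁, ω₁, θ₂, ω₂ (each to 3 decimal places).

apply F[0]=-20.000 → step 1: x=-0.007, v=-0.684, θ₁=-0.086, ω₁=0.968, θ₂=0.038, ω₂=0.175
apply F[1]=-20.000 → step 2: x=-0.028, v=-1.391, θ₁=-0.057, ω₁=1.990, θ₂=0.043, ω₂=0.308
apply F[2]=-20.000 → step 3: x=-0.063, v=-2.130, θ₁=-0.006, ω₁=3.099, θ₂=0.050, ω₂=0.368
apply F[3]=+4.625 → step 4: x=-0.104, v=-1.962, θ₁=0.053, ω₁=2.844, θ₂=0.057, ω₂=0.381
apply F[4]=+18.694 → step 5: x=-0.136, v=-1.299, θ₁=0.100, ω₁=1.856, θ₂=0.065, ω₂=0.363
apply F[5]=+14.469 → step 6: x=-0.157, v=-0.830, θ₁=0.130, ω₁=1.192, θ₂=0.071, ω₂=0.306
apply F[6]=+13.449 → step 7: x=-0.170, v=-0.424, θ₁=0.149, ω₁=0.641, θ₂=0.077, ω₂=0.220
apply F[7]=+12.718 → step 8: x=-0.175, v=-0.059, θ₁=0.157, ω₁=0.161, θ₂=0.080, ω₂=0.120
apply F[8]=+11.306 → step 9: x=-0.173, v=0.254, θ₁=0.156, ω₁=-0.236, θ₂=0.082, ω₂=0.021
apply F[9]=+9.057 → step 10: x=-0.165, v=0.491, θ₁=0.148, ω₁=-0.524, θ₂=0.081, ω₂=-0.067
apply F[10]=+6.415 → step 11: x=-0.154, v=0.642, θ₁=0.136, ω₁=-0.691, θ₂=0.079, ω₂=-0.138
apply F[11]=+4.085 → step 12: x=-0.140, v=0.719, θ₁=0.122, ω₁=-0.753, θ₂=0.076, ω₂=-0.193
apply F[12]=+2.512 → step 13: x=-0.126, v=0.748, θ₁=0.107, ω₁=-0.750, θ₂=0.071, ω₂=-0.235
apply F[13]=+1.627 → step 14: x=-0.111, v=0.753, θ₁=0.092, ω₁=-0.718, θ₂=0.066, ω₂=-0.266
apply F[14]=+1.120 → step 15: x=-0.096, v=0.746, θ₁=0.078, ω₁=-0.676, θ₂=0.061, ω₂=-0.288
apply F[15]=+0.765 → step 16: x=-0.081, v=0.734, θ₁=0.065, ω₁=-0.631, θ₂=0.055, ω₂=-0.302
apply F[16]=+0.466 → step 17: x=-0.066, v=0.718, θ₁=0.053, ω₁=-0.586, θ₂=0.049, ω₂=-0.310
apply F[17]=+0.201 → step 18: x=-0.052, v=0.698, θ₁=0.042, ω₁=-0.541, θ₂=0.043, ω₂=-0.312
apply F[18]=-0.036 → step 19: x=-0.039, v=0.675, θ₁=0.031, ω₁=-0.496, θ₂=0.036, ω₂=-0.309
apply F[19]=-0.245 → step 20: x=-0.025, v=0.651, θ₁=0.022, ω₁=-0.452, θ₂=0.030, ω₂=-0.302
apply F[20]=-0.426 → step 21: x=-0.013, v=0.624, θ₁=0.013, ω₁=-0.409, θ₂=0.024, ω₂=-0.292
apply F[21]=-0.581 → step 22: x=-0.000, v=0.597, θ₁=0.006, ω₁=-0.368, θ₂=0.019, ω₂=-0.279
apply F[22]=-0.713 → step 23: x=0.011, v=0.569, θ₁=-0.001, ω₁=-0.328, θ₂=0.013, ω₂=-0.265
apply F[23]=-0.821 → step 24: x=0.022, v=0.540, θ₁=-0.007, ω₁=-0.290, θ₂=0.008, ω₂=-0.249
apply F[24]=-0.907 → step 25: x=0.033, v=0.512, θ₁=-0.013, ω₁=-0.255, θ₂=0.003, ω₂=-0.232
apply F[25]=-0.976 → step 26: x=0.043, v=0.484, θ₁=-0.018, ω₁=-0.222, θ₂=-0.001, ω₂=-0.215
apply F[26]=-1.028 → step 27: x=0.052, v=0.457, θ₁=-0.022, ω₁=-0.192, θ₂=-0.005, ω₂=-0.198
apply F[27]=-1.065 → step 28: x=0.061, v=0.431, θ₁=-0.025, ω₁=-0.164, θ₂=-0.009, ω₂=-0.180

Answer: x=0.061, v=0.431, θ₁=-0.025, ω₁=-0.164, θ₂=-0.009, ω₂=-0.180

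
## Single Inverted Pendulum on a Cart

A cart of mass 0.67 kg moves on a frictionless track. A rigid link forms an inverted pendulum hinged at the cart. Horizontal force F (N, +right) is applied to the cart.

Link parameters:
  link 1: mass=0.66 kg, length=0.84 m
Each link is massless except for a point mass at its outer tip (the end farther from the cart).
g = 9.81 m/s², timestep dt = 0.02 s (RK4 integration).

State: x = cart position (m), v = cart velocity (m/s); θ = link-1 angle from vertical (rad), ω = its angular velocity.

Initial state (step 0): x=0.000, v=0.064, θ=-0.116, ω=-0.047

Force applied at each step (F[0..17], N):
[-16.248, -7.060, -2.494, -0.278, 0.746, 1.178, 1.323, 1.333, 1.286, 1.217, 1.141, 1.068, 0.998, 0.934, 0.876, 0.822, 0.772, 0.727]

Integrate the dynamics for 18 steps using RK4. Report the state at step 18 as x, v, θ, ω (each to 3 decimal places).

Answer: x=-0.140, v=-0.167, θ=0.017, ω=0.086

Derivation:
apply F[0]=-16.248 → step 1: x=-0.003, v=-0.393, θ=-0.112, ω=0.467
apply F[1]=-7.060 → step 2: x=-0.013, v=-0.582, θ=-0.100, ω=0.666
apply F[2]=-2.494 → step 3: x=-0.025, v=-0.639, θ=-0.087, ω=0.711
apply F[3]=-0.278 → step 4: x=-0.038, v=-0.632, θ=-0.073, ω=0.685
apply F[4]=+0.746 → step 5: x=-0.050, v=-0.598, θ=-0.060, ω=0.629
apply F[5]=+1.178 → step 6: x=-0.062, v=-0.553, θ=-0.048, ω=0.562
apply F[6]=+1.323 → step 7: x=-0.072, v=-0.506, θ=-0.037, ω=0.496
apply F[7]=+1.333 → step 8: x=-0.082, v=-0.460, θ=-0.028, ω=0.434
apply F[8]=+1.286 → step 9: x=-0.091, v=-0.417, θ=-0.020, ω=0.377
apply F[9]=+1.217 → step 10: x=-0.099, v=-0.377, θ=-0.013, ω=0.327
apply F[10]=+1.141 → step 11: x=-0.106, v=-0.341, θ=-0.007, ω=0.282
apply F[11]=+1.068 → step 12: x=-0.112, v=-0.309, θ=-0.001, ω=0.242
apply F[12]=+0.998 → step 13: x=-0.118, v=-0.279, θ=0.003, ω=0.207
apply F[13]=+0.934 → step 14: x=-0.124, v=-0.252, θ=0.007, ω=0.176
apply F[14]=+0.876 → step 15: x=-0.128, v=-0.228, θ=0.010, ω=0.149
apply F[15]=+0.822 → step 16: x=-0.133, v=-0.205, θ=0.013, ω=0.125
apply F[16]=+0.772 → step 17: x=-0.137, v=-0.185, θ=0.015, ω=0.104
apply F[17]=+0.727 → step 18: x=-0.140, v=-0.167, θ=0.017, ω=0.086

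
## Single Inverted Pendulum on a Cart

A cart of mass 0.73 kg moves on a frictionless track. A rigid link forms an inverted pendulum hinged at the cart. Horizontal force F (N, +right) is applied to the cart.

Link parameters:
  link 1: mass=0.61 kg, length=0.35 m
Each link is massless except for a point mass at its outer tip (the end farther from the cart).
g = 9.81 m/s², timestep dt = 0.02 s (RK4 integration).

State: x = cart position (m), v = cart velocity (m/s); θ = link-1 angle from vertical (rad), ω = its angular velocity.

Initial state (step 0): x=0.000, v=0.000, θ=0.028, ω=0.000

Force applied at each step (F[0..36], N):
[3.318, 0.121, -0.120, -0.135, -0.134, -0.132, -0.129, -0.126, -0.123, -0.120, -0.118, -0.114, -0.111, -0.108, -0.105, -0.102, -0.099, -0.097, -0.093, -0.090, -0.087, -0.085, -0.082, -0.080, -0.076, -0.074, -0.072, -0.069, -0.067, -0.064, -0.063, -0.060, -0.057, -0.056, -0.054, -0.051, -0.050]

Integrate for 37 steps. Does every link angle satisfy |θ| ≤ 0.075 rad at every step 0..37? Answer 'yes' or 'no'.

apply F[0]=+3.318 → step 1: x=0.001, v=0.086, θ=0.026, ω=-0.231
apply F[1]=+0.121 → step 2: x=0.003, v=0.086, θ=0.021, ω=-0.217
apply F[2]=-0.120 → step 3: x=0.004, v=0.079, θ=0.017, ω=-0.188
apply F[3]=-0.135 → step 4: x=0.006, v=0.073, θ=0.014, ω=-0.161
apply F[4]=-0.134 → step 5: x=0.007, v=0.068, θ=0.011, ω=-0.138
apply F[5]=-0.132 → step 6: x=0.008, v=0.062, θ=0.008, ω=-0.118
apply F[6]=-0.129 → step 7: x=0.010, v=0.058, θ=0.006, ω=-0.101
apply F[7]=-0.126 → step 8: x=0.011, v=0.053, θ=0.004, ω=-0.086
apply F[8]=-0.123 → step 9: x=0.012, v=0.050, θ=0.002, ω=-0.073
apply F[9]=-0.120 → step 10: x=0.013, v=0.046, θ=0.001, ω=-0.062
apply F[10]=-0.118 → step 11: x=0.014, v=0.043, θ=-0.000, ω=-0.052
apply F[11]=-0.114 → step 12: x=0.014, v=0.040, θ=-0.001, ω=-0.044
apply F[12]=-0.111 → step 13: x=0.015, v=0.037, θ=-0.002, ω=-0.036
apply F[13]=-0.108 → step 14: x=0.016, v=0.034, θ=-0.002, ω=-0.030
apply F[14]=-0.105 → step 15: x=0.017, v=0.032, θ=-0.003, ω=-0.025
apply F[15]=-0.102 → step 16: x=0.017, v=0.030, θ=-0.003, ω=-0.020
apply F[16]=-0.099 → step 17: x=0.018, v=0.027, θ=-0.004, ω=-0.016
apply F[17]=-0.097 → step 18: x=0.018, v=0.025, θ=-0.004, ω=-0.013
apply F[18]=-0.093 → step 19: x=0.019, v=0.024, θ=-0.004, ω=-0.010
apply F[19]=-0.090 → step 20: x=0.019, v=0.022, θ=-0.004, ω=-0.007
apply F[20]=-0.087 → step 21: x=0.020, v=0.020, θ=-0.005, ω=-0.005
apply F[21]=-0.085 → step 22: x=0.020, v=0.019, θ=-0.005, ω=-0.003
apply F[22]=-0.082 → step 23: x=0.020, v=0.017, θ=-0.005, ω=-0.001
apply F[23]=-0.080 → step 24: x=0.021, v=0.016, θ=-0.005, ω=-0.000
apply F[24]=-0.076 → step 25: x=0.021, v=0.014, θ=-0.005, ω=0.001
apply F[25]=-0.074 → step 26: x=0.021, v=0.013, θ=-0.005, ω=0.002
apply F[26]=-0.072 → step 27: x=0.022, v=0.012, θ=-0.005, ω=0.003
apply F[27]=-0.069 → step 28: x=0.022, v=0.011, θ=-0.005, ω=0.003
apply F[28]=-0.067 → step 29: x=0.022, v=0.010, θ=-0.005, ω=0.004
apply F[29]=-0.064 → step 30: x=0.022, v=0.009, θ=-0.004, ω=0.004
apply F[30]=-0.063 → step 31: x=0.022, v=0.008, θ=-0.004, ω=0.005
apply F[31]=-0.060 → step 32: x=0.022, v=0.007, θ=-0.004, ω=0.005
apply F[32]=-0.057 → step 33: x=0.023, v=0.006, θ=-0.004, ω=0.005
apply F[33]=-0.056 → step 34: x=0.023, v=0.005, θ=-0.004, ω=0.006
apply F[34]=-0.054 → step 35: x=0.023, v=0.004, θ=-0.004, ω=0.006
apply F[35]=-0.051 → step 36: x=0.023, v=0.003, θ=-0.004, ω=0.006
apply F[36]=-0.050 → step 37: x=0.023, v=0.003, θ=-0.004, ω=0.006
Max |angle| over trajectory = 0.028 rad; bound = 0.075 → within bound.

Answer: yes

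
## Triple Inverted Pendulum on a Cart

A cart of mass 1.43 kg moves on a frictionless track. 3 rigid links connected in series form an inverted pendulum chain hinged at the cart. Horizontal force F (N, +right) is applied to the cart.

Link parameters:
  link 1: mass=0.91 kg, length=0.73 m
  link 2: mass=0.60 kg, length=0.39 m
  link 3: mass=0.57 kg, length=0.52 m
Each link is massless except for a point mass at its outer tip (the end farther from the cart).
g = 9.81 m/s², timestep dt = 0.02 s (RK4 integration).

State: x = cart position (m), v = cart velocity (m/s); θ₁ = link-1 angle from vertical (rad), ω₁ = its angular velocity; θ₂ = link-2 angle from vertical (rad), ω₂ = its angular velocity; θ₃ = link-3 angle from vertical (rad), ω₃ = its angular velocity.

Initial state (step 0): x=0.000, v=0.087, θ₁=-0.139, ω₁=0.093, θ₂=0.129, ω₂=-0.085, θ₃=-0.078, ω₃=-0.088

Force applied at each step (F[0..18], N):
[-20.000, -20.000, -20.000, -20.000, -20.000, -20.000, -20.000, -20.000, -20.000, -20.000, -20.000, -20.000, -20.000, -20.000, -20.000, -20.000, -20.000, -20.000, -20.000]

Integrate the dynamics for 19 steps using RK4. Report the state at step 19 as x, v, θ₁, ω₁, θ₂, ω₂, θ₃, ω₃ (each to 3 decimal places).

Answer: x=-0.853, v=-3.763, θ₁=0.978, ω₁=5.921, θ₂=0.777, ω₂=0.543, θ₃=-0.205, ω₃=2.713

Derivation:
apply F[0]=-20.000 → step 1: x=-0.001, v=-0.152, θ₁=-0.135, ω₁=0.291, θ₂=0.131, ω₂=0.325, θ₃=-0.081, ω₃=-0.238
apply F[1]=-20.000 → step 2: x=-0.006, v=-0.394, θ₁=-0.127, ω₁=0.496, θ₂=0.142, ω₂=0.732, θ₃=-0.088, ω₃=-0.392
apply F[2]=-20.000 → step 3: x=-0.016, v=-0.640, θ₁=-0.115, ω₁=0.714, θ₂=0.161, ω₂=1.134, θ₃=-0.097, ω₃=-0.551
apply F[3]=-20.000 → step 4: x=-0.032, v=-0.891, θ₁=-0.099, ω₁=0.950, θ₂=0.187, ω₂=1.526, θ₃=-0.110, ω₃=-0.715
apply F[4]=-20.000 → step 5: x=-0.052, v=-1.150, θ₁=-0.077, ω₁=1.209, θ₂=0.222, ω₂=1.899, θ₃=-0.126, ω₃=-0.879
apply F[5]=-20.000 → step 6: x=-0.078, v=-1.417, θ₁=-0.050, ω₁=1.497, θ₂=0.263, ω₂=2.238, θ₃=-0.145, ω₃=-1.033
apply F[6]=-20.000 → step 7: x=-0.109, v=-1.690, θ₁=-0.017, ω₁=1.817, θ₂=0.311, ω₂=2.523, θ₃=-0.167, ω₃=-1.164
apply F[7]=-20.000 → step 8: x=-0.145, v=-1.970, θ₁=0.023, ω₁=2.172, θ₂=0.363, ω₂=2.733, θ₃=-0.191, ω₃=-1.257
apply F[8]=-20.000 → step 9: x=-0.188, v=-2.253, θ₁=0.070, ω₁=2.560, θ₂=0.419, ω₂=2.850, θ₃=-0.217, ω₃=-1.297
apply F[9]=-20.000 → step 10: x=-0.236, v=-2.535, θ₁=0.125, ω₁=2.978, θ₂=0.477, ω₂=2.859, θ₃=-0.242, ω₃=-1.269
apply F[10]=-20.000 → step 11: x=-0.289, v=-2.810, θ₁=0.189, ω₁=3.416, θ₂=0.533, ω₂=2.754, θ₃=-0.267, ω₃=-1.162
apply F[11]=-20.000 → step 12: x=-0.348, v=-3.069, θ₁=0.262, ω₁=3.862, θ₂=0.586, ω₂=2.538, θ₃=-0.288, ω₃=-0.968
apply F[12]=-20.000 → step 13: x=-0.412, v=-3.302, θ₁=0.344, ω₁=4.298, θ₂=0.634, ω₂=2.227, θ₃=-0.305, ω₃=-0.681
apply F[13]=-20.000 → step 14: x=-0.480, v=-3.499, θ₁=0.434, ω₁=4.707, θ₂=0.675, ω₂=1.851, θ₃=-0.315, ω₃=-0.296
apply F[14]=-20.000 → step 15: x=-0.551, v=-3.650, θ₁=0.532, ω₁=5.070, θ₂=0.708, ω₂=1.454, θ₃=-0.316, ω₃=0.182
apply F[15]=-20.000 → step 16: x=-0.625, v=-3.750, θ₁=0.636, ω₁=5.374, θ₂=0.733, ω₂=1.086, θ₃=-0.307, ω₃=0.743
apply F[16]=-20.000 → step 17: x=-0.701, v=-3.798, θ₁=0.746, ω₁=5.615, θ₂=0.752, ω₂=0.793, θ₃=-0.286, ω₃=1.368
apply F[17]=-20.000 → step 18: x=-0.777, v=-3.800, θ₁=0.860, ω₁=5.794, θ₂=0.766, ω₂=0.607, θ₃=-0.252, ω₃=2.033
apply F[18]=-20.000 → step 19: x=-0.853, v=-3.763, θ₁=0.978, ω₁=5.921, θ₂=0.777, ω₂=0.543, θ₃=-0.205, ω₃=2.713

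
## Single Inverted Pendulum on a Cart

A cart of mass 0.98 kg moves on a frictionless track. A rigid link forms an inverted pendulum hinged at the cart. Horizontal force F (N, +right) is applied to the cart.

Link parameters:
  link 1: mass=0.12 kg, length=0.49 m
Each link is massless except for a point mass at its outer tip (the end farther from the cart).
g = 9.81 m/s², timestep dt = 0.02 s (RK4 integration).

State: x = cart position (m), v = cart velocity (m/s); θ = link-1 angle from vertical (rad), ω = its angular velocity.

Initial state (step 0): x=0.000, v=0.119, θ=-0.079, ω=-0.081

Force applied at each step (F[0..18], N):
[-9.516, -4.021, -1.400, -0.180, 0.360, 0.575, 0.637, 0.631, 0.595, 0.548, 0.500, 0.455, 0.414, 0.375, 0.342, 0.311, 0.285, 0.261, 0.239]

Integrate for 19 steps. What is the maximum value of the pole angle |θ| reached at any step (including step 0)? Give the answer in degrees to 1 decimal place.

Answer: 4.5°

Derivation:
apply F[0]=-9.516 → step 1: x=0.000, v=-0.073, θ=-0.077, ω=0.279
apply F[1]=-4.021 → step 2: x=-0.002, v=-0.153, θ=-0.070, ω=0.412
apply F[2]=-1.400 → step 3: x=-0.005, v=-0.180, θ=-0.062, ω=0.441
apply F[3]=-0.180 → step 4: x=-0.009, v=-0.183, θ=-0.053, ω=0.423
apply F[4]=+0.360 → step 5: x=-0.012, v=-0.174, θ=-0.045, ω=0.386
apply F[5]=+0.575 → step 6: x=-0.016, v=-0.162, θ=-0.038, ω=0.343
apply F[6]=+0.637 → step 7: x=-0.019, v=-0.148, θ=-0.031, ω=0.302
apply F[7]=+0.631 → step 8: x=-0.022, v=-0.134, θ=-0.026, ω=0.263
apply F[8]=+0.595 → step 9: x=-0.024, v=-0.121, θ=-0.021, ω=0.227
apply F[9]=+0.548 → step 10: x=-0.026, v=-0.110, θ=-0.016, ω=0.196
apply F[10]=+0.500 → step 11: x=-0.029, v=-0.099, θ=-0.013, ω=0.169
apply F[11]=+0.455 → step 12: x=-0.030, v=-0.090, θ=-0.010, ω=0.145
apply F[12]=+0.414 → step 13: x=-0.032, v=-0.081, θ=-0.007, ω=0.124
apply F[13]=+0.375 → step 14: x=-0.034, v=-0.073, θ=-0.005, ω=0.106
apply F[14]=+0.342 → step 15: x=-0.035, v=-0.066, θ=-0.003, ω=0.090
apply F[15]=+0.311 → step 16: x=-0.036, v=-0.060, θ=-0.001, ω=0.076
apply F[16]=+0.285 → step 17: x=-0.038, v=-0.054, θ=0.000, ω=0.064
apply F[17]=+0.261 → step 18: x=-0.039, v=-0.049, θ=0.002, ω=0.054
apply F[18]=+0.239 → step 19: x=-0.039, v=-0.044, θ=0.003, ω=0.045
Max |angle| over trajectory = 0.079 rad = 4.5°.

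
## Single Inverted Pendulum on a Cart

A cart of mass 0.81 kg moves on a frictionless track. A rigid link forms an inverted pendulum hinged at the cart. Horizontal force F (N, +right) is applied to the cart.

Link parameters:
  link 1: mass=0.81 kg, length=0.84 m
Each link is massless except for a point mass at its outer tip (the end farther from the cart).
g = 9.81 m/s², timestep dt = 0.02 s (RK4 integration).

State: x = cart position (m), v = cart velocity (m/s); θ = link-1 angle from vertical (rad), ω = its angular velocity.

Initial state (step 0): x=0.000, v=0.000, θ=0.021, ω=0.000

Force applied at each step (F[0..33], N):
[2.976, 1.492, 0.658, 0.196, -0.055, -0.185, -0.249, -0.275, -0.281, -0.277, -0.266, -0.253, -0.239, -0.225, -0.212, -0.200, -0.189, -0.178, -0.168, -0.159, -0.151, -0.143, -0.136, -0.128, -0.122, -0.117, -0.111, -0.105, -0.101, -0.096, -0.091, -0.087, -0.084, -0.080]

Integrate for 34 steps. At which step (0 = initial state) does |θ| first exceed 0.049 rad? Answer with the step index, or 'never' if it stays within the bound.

Answer: never

Derivation:
apply F[0]=+2.976 → step 1: x=0.001, v=0.069, θ=0.020, ω=-0.078
apply F[1]=+1.492 → step 2: x=0.002, v=0.102, θ=0.018, ω=-0.113
apply F[2]=+0.658 → step 3: x=0.005, v=0.115, θ=0.016, ω=-0.124
apply F[3]=+0.196 → step 4: x=0.007, v=0.117, θ=0.013, ω=-0.123
apply F[4]=-0.055 → step 5: x=0.009, v=0.113, θ=0.011, ω=-0.115
apply F[5]=-0.185 → step 6: x=0.011, v=0.107, θ=0.009, ω=-0.105
apply F[6]=-0.249 → step 7: x=0.013, v=0.099, θ=0.007, ω=-0.094
apply F[7]=-0.275 → step 8: x=0.015, v=0.091, θ=0.005, ω=-0.083
apply F[8]=-0.281 → step 9: x=0.017, v=0.084, θ=0.004, ω=-0.073
apply F[9]=-0.277 → step 10: x=0.019, v=0.076, θ=0.002, ω=-0.064
apply F[10]=-0.266 → step 11: x=0.020, v=0.069, θ=0.001, ω=-0.055
apply F[11]=-0.253 → step 12: x=0.022, v=0.063, θ=-0.000, ω=-0.047
apply F[12]=-0.239 → step 13: x=0.023, v=0.057, θ=-0.001, ω=-0.041
apply F[13]=-0.225 → step 14: x=0.024, v=0.052, θ=-0.002, ω=-0.035
apply F[14]=-0.212 → step 15: x=0.025, v=0.047, θ=-0.002, ω=-0.029
apply F[15]=-0.200 → step 16: x=0.026, v=0.042, θ=-0.003, ω=-0.025
apply F[16]=-0.189 → step 17: x=0.026, v=0.038, θ=-0.003, ω=-0.020
apply F[17]=-0.178 → step 18: x=0.027, v=0.035, θ=-0.004, ω=-0.017
apply F[18]=-0.168 → step 19: x=0.028, v=0.031, θ=-0.004, ω=-0.014
apply F[19]=-0.159 → step 20: x=0.028, v=0.028, θ=-0.004, ω=-0.011
apply F[20]=-0.151 → step 21: x=0.029, v=0.025, θ=-0.004, ω=-0.008
apply F[21]=-0.143 → step 22: x=0.029, v=0.023, θ=-0.005, ω=-0.006
apply F[22]=-0.136 → step 23: x=0.030, v=0.020, θ=-0.005, ω=-0.004
apply F[23]=-0.128 → step 24: x=0.030, v=0.018, θ=-0.005, ω=-0.003
apply F[24]=-0.122 → step 25: x=0.031, v=0.016, θ=-0.005, ω=-0.001
apply F[25]=-0.117 → step 26: x=0.031, v=0.014, θ=-0.005, ω=-0.000
apply F[26]=-0.111 → step 27: x=0.031, v=0.012, θ=-0.005, ω=0.001
apply F[27]=-0.105 → step 28: x=0.031, v=0.010, θ=-0.005, ω=0.002
apply F[28]=-0.101 → step 29: x=0.032, v=0.009, θ=-0.005, ω=0.002
apply F[29]=-0.096 → step 30: x=0.032, v=0.007, θ=-0.005, ω=0.003
apply F[30]=-0.091 → step 31: x=0.032, v=0.006, θ=-0.005, ω=0.004
apply F[31]=-0.087 → step 32: x=0.032, v=0.005, θ=-0.004, ω=0.004
apply F[32]=-0.084 → step 33: x=0.032, v=0.004, θ=-0.004, ω=0.004
apply F[33]=-0.080 → step 34: x=0.032, v=0.002, θ=-0.004, ω=0.005
max |θ| = 0.021 ≤ 0.049 over all 35 states.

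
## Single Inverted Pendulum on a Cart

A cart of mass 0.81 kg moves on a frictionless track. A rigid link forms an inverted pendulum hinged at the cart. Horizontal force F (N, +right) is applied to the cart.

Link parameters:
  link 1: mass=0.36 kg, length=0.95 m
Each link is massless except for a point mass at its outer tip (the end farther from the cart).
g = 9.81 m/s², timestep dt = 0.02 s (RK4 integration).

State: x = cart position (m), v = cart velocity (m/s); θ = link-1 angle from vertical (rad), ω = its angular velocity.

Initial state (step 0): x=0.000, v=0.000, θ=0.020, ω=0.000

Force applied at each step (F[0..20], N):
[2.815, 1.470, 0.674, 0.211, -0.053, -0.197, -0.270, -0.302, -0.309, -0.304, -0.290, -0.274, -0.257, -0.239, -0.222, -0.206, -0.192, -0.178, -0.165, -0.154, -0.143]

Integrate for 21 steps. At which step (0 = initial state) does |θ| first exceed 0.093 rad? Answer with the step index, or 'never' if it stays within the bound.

Answer: never

Derivation:
apply F[0]=+2.815 → step 1: x=0.001, v=0.068, θ=0.019, ω=-0.067
apply F[1]=+1.470 → step 2: x=0.002, v=0.102, θ=0.018, ω=-0.100
apply F[2]=+0.674 → step 3: x=0.005, v=0.118, θ=0.016, ω=-0.112
apply F[3]=+0.211 → step 4: x=0.007, v=0.122, θ=0.013, ω=-0.114
apply F[4]=-0.053 → step 5: x=0.009, v=0.119, θ=0.011, ω=-0.109
apply F[5]=-0.197 → step 6: x=0.012, v=0.113, θ=0.009, ω=-0.101
apply F[6]=-0.270 → step 7: x=0.014, v=0.106, θ=0.007, ω=-0.091
apply F[7]=-0.302 → step 8: x=0.016, v=0.098, θ=0.005, ω=-0.081
apply F[8]=-0.309 → step 9: x=0.018, v=0.090, θ=0.004, ω=-0.072
apply F[9]=-0.304 → step 10: x=0.020, v=0.082, θ=0.002, ω=-0.063
apply F[10]=-0.290 → step 11: x=0.021, v=0.075, θ=0.001, ω=-0.055
apply F[11]=-0.274 → step 12: x=0.023, v=0.068, θ=0.000, ω=-0.048
apply F[12]=-0.257 → step 13: x=0.024, v=0.062, θ=-0.001, ω=-0.041
apply F[13]=-0.239 → step 14: x=0.025, v=0.056, θ=-0.001, ω=-0.035
apply F[14]=-0.222 → step 15: x=0.026, v=0.051, θ=-0.002, ω=-0.030
apply F[15]=-0.206 → step 16: x=0.027, v=0.046, θ=-0.003, ω=-0.025
apply F[16]=-0.192 → step 17: x=0.028, v=0.041, θ=-0.003, ω=-0.021
apply F[17]=-0.178 → step 18: x=0.029, v=0.037, θ=-0.004, ω=-0.018
apply F[18]=-0.165 → step 19: x=0.029, v=0.033, θ=-0.004, ω=-0.014
apply F[19]=-0.154 → step 20: x=0.030, v=0.030, θ=-0.004, ω=-0.012
apply F[20]=-0.143 → step 21: x=0.031, v=0.027, θ=-0.004, ω=-0.009
max |θ| = 0.020 ≤ 0.093 over all 22 states.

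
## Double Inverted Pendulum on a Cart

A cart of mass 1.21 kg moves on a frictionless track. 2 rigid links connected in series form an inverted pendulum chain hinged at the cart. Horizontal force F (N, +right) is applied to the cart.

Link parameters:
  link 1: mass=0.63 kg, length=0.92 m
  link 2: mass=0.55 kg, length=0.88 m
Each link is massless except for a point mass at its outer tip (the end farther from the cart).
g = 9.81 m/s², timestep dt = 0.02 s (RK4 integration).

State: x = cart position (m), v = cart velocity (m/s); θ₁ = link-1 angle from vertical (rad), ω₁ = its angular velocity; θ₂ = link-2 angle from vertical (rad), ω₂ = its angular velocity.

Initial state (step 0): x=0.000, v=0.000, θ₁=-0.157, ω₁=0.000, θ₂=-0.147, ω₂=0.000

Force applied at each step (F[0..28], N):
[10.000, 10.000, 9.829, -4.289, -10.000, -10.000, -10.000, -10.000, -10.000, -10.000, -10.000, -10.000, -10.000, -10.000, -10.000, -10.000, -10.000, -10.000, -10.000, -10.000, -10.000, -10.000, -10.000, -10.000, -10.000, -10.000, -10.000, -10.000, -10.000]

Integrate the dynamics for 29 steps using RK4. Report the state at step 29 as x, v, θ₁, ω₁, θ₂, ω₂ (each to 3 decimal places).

apply F[0]=+10.000 → step 1: x=0.002, v=0.190, θ₁=-0.159, ω₁=-0.240, θ₂=-0.147, ω₂=0.004
apply F[1]=+10.000 → step 2: x=0.008, v=0.381, θ₁=-0.167, ω₁=-0.481, θ₂=-0.147, ω₂=0.009
apply F[2]=+9.829 → step 3: x=0.017, v=0.569, θ₁=-0.179, ω₁=-0.723, θ₂=-0.147, ω₂=0.017
apply F[3]=-4.289 → step 4: x=0.028, v=0.532, θ₁=-0.193, ω₁=-0.730, θ₂=-0.146, ω₂=0.033
apply F[4]=-10.000 → step 5: x=0.038, v=0.407, θ₁=-0.207, ω₁=-0.650, θ₂=-0.145, ω₂=0.057
apply F[5]=-10.000 → step 6: x=0.044, v=0.285, θ₁=-0.219, ω₁=-0.579, θ₂=-0.144, ω₂=0.088
apply F[6]=-10.000 → step 7: x=0.049, v=0.166, θ₁=-0.230, ω₁=-0.516, θ₂=-0.142, ω₂=0.125
apply F[7]=-10.000 → step 8: x=0.051, v=0.049, θ₁=-0.240, ω₁=-0.461, θ₂=-0.139, ω₂=0.168
apply F[8]=-10.000 → step 9: x=0.051, v=-0.066, θ₁=-0.249, ω₁=-0.413, θ₂=-0.135, ω₂=0.216
apply F[9]=-10.000 → step 10: x=0.048, v=-0.180, θ₁=-0.256, ω₁=-0.370, θ₂=-0.130, ω₂=0.270
apply F[10]=-10.000 → step 11: x=0.044, v=-0.292, θ₁=-0.263, ω₁=-0.334, θ₂=-0.124, ω₂=0.330
apply F[11]=-10.000 → step 12: x=0.037, v=-0.403, θ₁=-0.270, ω₁=-0.303, θ₂=-0.117, ω₂=0.396
apply F[12]=-10.000 → step 13: x=0.028, v=-0.513, θ₁=-0.276, ω₁=-0.276, θ₂=-0.108, ω₂=0.467
apply F[13]=-10.000 → step 14: x=0.016, v=-0.622, θ₁=-0.281, ω₁=-0.254, θ₂=-0.098, ω₂=0.545
apply F[14]=-10.000 → step 15: x=0.003, v=-0.730, θ₁=-0.286, ω₁=-0.237, θ₂=-0.086, ω₂=0.629
apply F[15]=-10.000 → step 16: x=-0.013, v=-0.838, θ₁=-0.290, ω₁=-0.224, θ₂=-0.073, ω₂=0.720
apply F[16]=-10.000 → step 17: x=-0.031, v=-0.946, θ₁=-0.295, ω₁=-0.215, θ₂=-0.057, ω₂=0.818
apply F[17]=-10.000 → step 18: x=-0.051, v=-1.054, θ₁=-0.299, ω₁=-0.209, θ₂=-0.040, ω₂=0.923
apply F[18]=-10.000 → step 19: x=-0.073, v=-1.162, θ₁=-0.303, ω₁=-0.206, θ₂=-0.020, ω₂=1.036
apply F[19]=-10.000 → step 20: x=-0.097, v=-1.270, θ₁=-0.307, ω₁=-0.207, θ₂=0.001, ω₂=1.157
apply F[20]=-10.000 → step 21: x=-0.124, v=-1.379, θ₁=-0.311, ω₁=-0.209, θ₂=0.026, ω₂=1.286
apply F[21]=-10.000 → step 22: x=-0.152, v=-1.488, θ₁=-0.316, ω₁=-0.214, θ₂=0.053, ω₂=1.423
apply F[22]=-10.000 → step 23: x=-0.183, v=-1.598, θ₁=-0.320, ω₁=-0.219, θ₂=0.083, ω₂=1.567
apply F[23]=-10.000 → step 24: x=-0.216, v=-1.710, θ₁=-0.324, ω₁=-0.224, θ₂=0.116, ω₂=1.719
apply F[24]=-10.000 → step 25: x=-0.252, v=-1.822, θ₁=-0.329, ω₁=-0.227, θ₂=0.152, ω₂=1.878
apply F[25]=-10.000 → step 26: x=-0.289, v=-1.936, θ₁=-0.333, ω₁=-0.227, θ₂=0.191, ω₂=2.044
apply F[26]=-10.000 → step 27: x=-0.329, v=-2.052, θ₁=-0.338, ω₁=-0.222, θ₂=0.233, ω₂=2.215
apply F[27]=-10.000 → step 28: x=-0.371, v=-2.170, θ₁=-0.342, ω₁=-0.211, θ₂=0.279, ω₂=2.390
apply F[28]=-10.000 → step 29: x=-0.416, v=-2.289, θ₁=-0.346, ω₁=-0.192, θ₂=0.329, ω₂=2.569

Answer: x=-0.416, v=-2.289, θ₁=-0.346, ω₁=-0.192, θ₂=0.329, ω₂=2.569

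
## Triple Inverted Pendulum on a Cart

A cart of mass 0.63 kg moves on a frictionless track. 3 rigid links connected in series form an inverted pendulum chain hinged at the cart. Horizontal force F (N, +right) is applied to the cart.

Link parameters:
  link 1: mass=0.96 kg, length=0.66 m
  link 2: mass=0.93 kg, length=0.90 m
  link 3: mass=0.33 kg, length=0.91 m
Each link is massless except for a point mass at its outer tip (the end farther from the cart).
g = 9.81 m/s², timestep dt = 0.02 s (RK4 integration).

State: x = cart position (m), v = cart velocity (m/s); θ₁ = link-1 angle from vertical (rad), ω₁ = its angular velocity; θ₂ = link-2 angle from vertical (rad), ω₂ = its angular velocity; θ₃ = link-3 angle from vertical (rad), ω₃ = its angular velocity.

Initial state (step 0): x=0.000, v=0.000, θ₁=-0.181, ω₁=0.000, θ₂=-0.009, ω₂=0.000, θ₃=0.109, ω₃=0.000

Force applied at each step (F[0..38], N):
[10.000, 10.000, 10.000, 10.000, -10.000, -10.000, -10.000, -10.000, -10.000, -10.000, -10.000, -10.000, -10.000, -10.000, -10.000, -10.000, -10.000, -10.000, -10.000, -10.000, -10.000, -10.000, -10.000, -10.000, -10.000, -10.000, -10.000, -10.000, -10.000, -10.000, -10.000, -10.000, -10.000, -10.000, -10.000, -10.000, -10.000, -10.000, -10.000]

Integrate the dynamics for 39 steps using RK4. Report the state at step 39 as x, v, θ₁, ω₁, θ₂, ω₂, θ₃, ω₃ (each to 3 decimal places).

Answer: x=-1.521, v=-4.796, θ₁=-3.993, ω₁=-12.304, θ₂=1.942, ω₂=14.029, θ₃=0.262, ω₃=4.732

Derivation:
apply F[0]=+10.000 → step 1: x=0.004, v=0.391, θ₁=-0.188, ω₁=-0.676, θ₂=-0.009, ω₂=0.046, θ₃=0.109, ω₃=0.020
apply F[1]=+10.000 → step 2: x=0.016, v=0.776, θ₁=-0.208, ω₁=-1.342, θ₂=-0.007, ω₂=0.089, θ₃=0.110, ω₃=0.037
apply F[2]=+10.000 → step 3: x=0.035, v=1.146, θ₁=-0.241, ω₁=-1.983, θ₂=-0.005, ω₂=0.123, θ₃=0.111, ω₃=0.048
apply F[3]=+10.000 → step 4: x=0.061, v=1.489, θ₁=-0.287, ω₁=-2.576, θ₂=-0.002, ω₂=0.140, θ₃=0.112, ω₃=0.053
apply F[4]=-10.000 → step 5: x=0.089, v=1.320, θ₁=-0.338, ω₁=-2.501, θ₂=0.001, ω₂=0.242, θ₃=0.113, ω₃=0.074
apply F[5]=-10.000 → step 6: x=0.114, v=1.167, θ₁=-0.387, ω₁=-2.478, θ₂=0.007, ω₂=0.359, θ₃=0.115, ω₃=0.094
apply F[6]=-10.000 → step 7: x=0.136, v=1.026, θ₁=-0.437, ω₁=-2.493, θ₂=0.016, ω₂=0.486, θ₃=0.117, ω₃=0.112
apply F[7]=-10.000 → step 8: x=0.155, v=0.892, θ₁=-0.487, ω₁=-2.536, θ₂=0.027, ω₂=0.621, θ₃=0.119, ω₃=0.126
apply F[8]=-10.000 → step 9: x=0.172, v=0.759, θ₁=-0.539, ω₁=-2.597, θ₂=0.041, ω₂=0.761, θ₃=0.122, ω₃=0.137
apply F[9]=-10.000 → step 10: x=0.186, v=0.625, θ₁=-0.591, ω₁=-2.670, θ₂=0.057, ω₂=0.903, θ₃=0.125, ω₃=0.146
apply F[10]=-10.000 → step 11: x=0.197, v=0.488, θ₁=-0.645, ω₁=-2.749, θ₂=0.077, ω₂=1.045, θ₃=0.128, ω₃=0.151
apply F[11]=-10.000 → step 12: x=0.205, v=0.346, θ₁=-0.701, ω₁=-2.833, θ₂=0.099, ω₂=1.186, θ₃=0.131, ω₃=0.154
apply F[12]=-10.000 → step 13: x=0.211, v=0.199, θ₁=-0.759, ω₁=-2.917, θ₂=0.124, ω₂=1.324, θ₃=0.134, ω₃=0.155
apply F[13]=-10.000 → step 14: x=0.213, v=0.044, θ₁=-0.818, ω₁=-3.001, θ₂=0.152, ω₂=1.458, θ₃=0.137, ω₃=0.155
apply F[14]=-10.000 → step 15: x=0.212, v=-0.116, θ₁=-0.879, ω₁=-3.086, θ₂=0.183, ω₂=1.588, θ₃=0.140, ω₃=0.155
apply F[15]=-10.000 → step 16: x=0.208, v=-0.283, θ₁=-0.941, ω₁=-3.170, θ₂=0.216, ω₂=1.712, θ₃=0.143, ω₃=0.154
apply F[16]=-10.000 → step 17: x=0.201, v=-0.457, θ₁=-1.006, ω₁=-3.255, θ₂=0.251, ω₂=1.830, θ₃=0.146, ω₃=0.155
apply F[17]=-10.000 → step 18: x=0.190, v=-0.636, θ₁=-1.072, ω₁=-3.343, θ₂=0.289, ω₂=1.942, θ₃=0.149, ω₃=0.158
apply F[18]=-10.000 → step 19: x=0.175, v=-0.822, θ₁=-1.139, ω₁=-3.435, θ₂=0.329, ω₂=2.047, θ₃=0.152, ω₃=0.164
apply F[19]=-10.000 → step 20: x=0.157, v=-1.013, θ₁=-1.209, ω₁=-3.533, θ₂=0.371, ω₂=2.145, θ₃=0.156, ω₃=0.173
apply F[20]=-10.000 → step 21: x=0.135, v=-1.210, θ₁=-1.281, ω₁=-3.641, θ₂=0.414, ω₂=2.233, θ₃=0.159, ω₃=0.187
apply F[21]=-10.000 → step 22: x=0.109, v=-1.414, θ₁=-1.355, ω₁=-3.761, θ₂=0.460, ω₂=2.313, θ₃=0.163, ω₃=0.206
apply F[22]=-10.000 → step 23: x=0.078, v=-1.626, θ₁=-1.431, ω₁=-3.900, θ₂=0.507, ω₂=2.381, θ₃=0.168, ω₃=0.230
apply F[23]=-10.000 → step 24: x=0.044, v=-1.849, θ₁=-1.511, ω₁=-4.062, θ₂=0.555, ω₂=2.437, θ₃=0.172, ω₃=0.259
apply F[24]=-10.000 → step 25: x=0.004, v=-2.085, θ₁=-1.594, ω₁=-4.255, θ₂=0.604, ω₂=2.478, θ₃=0.178, ω₃=0.293
apply F[25]=-10.000 → step 26: x=-0.040, v=-2.342, θ₁=-1.681, ω₁=-4.489, θ₂=0.654, ω₂=2.503, θ₃=0.184, ω₃=0.330
apply F[26]=-10.000 → step 27: x=-0.090, v=-2.628, θ₁=-1.774, ω₁=-4.778, θ₂=0.704, ω₂=2.510, θ₃=0.191, ω₃=0.368
apply F[27]=-10.000 → step 28: x=-0.145, v=-2.956, θ₁=-1.873, ω₁=-5.141, θ₂=0.754, ω₂=2.498, θ₃=0.199, ω₃=0.402
apply F[28]=-10.000 → step 29: x=-0.208, v=-3.345, θ₁=-1.980, ω₁=-5.602, θ₂=0.804, ω₂=2.469, θ₃=0.207, ω₃=0.424
apply F[29]=-10.000 → step 30: x=-0.280, v=-3.827, θ₁=-2.098, ω₁=-6.198, θ₂=0.853, ω₂=2.434, θ₃=0.216, ω₃=0.421
apply F[30]=-10.000 → step 31: x=-0.362, v=-4.445, θ₁=-2.229, ω₁=-6.977, θ₂=0.901, ω₂=2.420, θ₃=0.224, ω₃=0.372
apply F[31]=-10.000 → step 32: x=-0.459, v=-5.257, θ₁=-2.379, ω₁=-7.997, θ₂=0.950, ω₂=2.492, θ₃=0.230, ω₃=0.243
apply F[32]=-10.000 → step 33: x=-0.574, v=-6.319, θ₁=-2.551, ω₁=-9.286, θ₂=1.003, ω₂=2.806, θ₃=0.233, ω₃=-0.012
apply F[33]=-10.000 → step 34: x=-0.713, v=-7.577, θ₁=-2.751, ω₁=-10.715, θ₂=1.066, ω₂=3.648, θ₃=0.229, ω₃=-0.417
apply F[34]=-10.000 → step 35: x=-0.876, v=-8.678, θ₁=-2.978, ω₁=-11.868, θ₂=1.154, ω₂=5.275, θ₃=0.216, ω₃=-0.834
apply F[35]=-10.000 → step 36: x=-1.056, v=-9.133, θ₁=-3.222, ω₁=-12.505, θ₂=1.281, ω₂=7.489, θ₃=0.198, ω₃=-0.880
apply F[36]=-10.000 → step 37: x=-1.236, v=-8.741, θ₁=-3.476, ω₁=-12.906, θ₂=1.455, ω₂=9.905, θ₃=0.186, ω₃=-0.155
apply F[37]=-10.000 → step 38: x=-1.399, v=-7.328, θ₁=-3.737, ω₁=-13.083, θ₂=1.677, ω₂=12.297, θ₃=0.199, ω₃=1.688
apply F[38]=-10.000 → step 39: x=-1.521, v=-4.796, θ₁=-3.993, ω₁=-12.304, θ₂=1.942, ω₂=14.029, θ₃=0.262, ω₃=4.732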